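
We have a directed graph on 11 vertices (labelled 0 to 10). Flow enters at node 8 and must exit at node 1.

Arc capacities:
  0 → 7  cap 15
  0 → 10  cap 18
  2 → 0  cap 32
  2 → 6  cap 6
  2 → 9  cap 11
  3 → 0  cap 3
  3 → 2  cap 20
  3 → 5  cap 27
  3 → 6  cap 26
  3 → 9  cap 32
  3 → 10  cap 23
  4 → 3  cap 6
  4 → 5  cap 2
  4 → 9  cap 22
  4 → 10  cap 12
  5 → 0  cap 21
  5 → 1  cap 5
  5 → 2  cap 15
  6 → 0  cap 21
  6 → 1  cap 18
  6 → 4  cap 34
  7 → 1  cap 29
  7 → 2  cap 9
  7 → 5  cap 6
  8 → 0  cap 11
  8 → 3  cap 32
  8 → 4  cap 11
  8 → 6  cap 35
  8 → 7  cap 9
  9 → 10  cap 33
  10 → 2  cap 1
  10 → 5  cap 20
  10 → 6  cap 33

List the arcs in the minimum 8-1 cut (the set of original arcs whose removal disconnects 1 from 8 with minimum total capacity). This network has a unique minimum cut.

Min-cut arcs: {(0,7), (5,1), (6,1), (8,7)} (total capacity 47)

augment #1: 8→6→1 push 18
augment #2: 8→7→1 push 9
augment #3: 8→0→7→1 push 11
augment #4: 8→3→5→1 push 5
augment #5: 8→3→0→7→1 push 3
augment #6: 8→6→0→7→1 push 1
max flow = 47; residual-reachable set from 8 gives S-side
cut edges (S→T): {(0,7), (5,1), (6,1), (8,7)} total cap 47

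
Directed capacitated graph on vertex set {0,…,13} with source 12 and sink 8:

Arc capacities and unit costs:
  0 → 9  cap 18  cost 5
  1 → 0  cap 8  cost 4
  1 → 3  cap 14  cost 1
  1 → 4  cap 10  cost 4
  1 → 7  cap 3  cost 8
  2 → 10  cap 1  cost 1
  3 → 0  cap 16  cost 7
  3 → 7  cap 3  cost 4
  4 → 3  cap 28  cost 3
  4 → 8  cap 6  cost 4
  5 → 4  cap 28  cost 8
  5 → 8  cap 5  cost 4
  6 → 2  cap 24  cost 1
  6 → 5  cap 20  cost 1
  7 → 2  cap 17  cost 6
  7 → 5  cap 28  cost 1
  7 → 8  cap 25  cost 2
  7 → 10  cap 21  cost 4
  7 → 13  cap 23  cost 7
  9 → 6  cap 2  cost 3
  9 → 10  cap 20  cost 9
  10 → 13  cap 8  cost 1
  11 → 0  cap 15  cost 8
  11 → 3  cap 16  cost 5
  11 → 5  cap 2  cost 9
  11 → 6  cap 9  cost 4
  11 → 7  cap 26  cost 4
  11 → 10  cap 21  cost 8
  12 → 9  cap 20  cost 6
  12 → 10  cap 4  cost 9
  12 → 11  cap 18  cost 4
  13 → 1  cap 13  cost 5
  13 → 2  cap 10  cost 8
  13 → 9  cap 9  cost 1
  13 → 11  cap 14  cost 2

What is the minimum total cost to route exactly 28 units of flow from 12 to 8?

Minimum cost for 28 units: 379

shortest-cost path #1: 12→11→7→8 push 18 @ unit cost 10 (adds 180)
shortest-cost path #2: 12→9→6→5→8 push 2 @ unit cost 14 (adds 28)
shortest-cost path #3: 12→10→13→11→7→8 push 4 @ unit cost 18 (adds 72)
shortest-cost path #4: 12→9→10→13→11→7→8 push 3 @ unit cost 24 (adds 72)
shortest-cost path #5: 12→9→10→13→11→6→5→8 push 1 @ unit cost 27 (adds 27)
total cost = 379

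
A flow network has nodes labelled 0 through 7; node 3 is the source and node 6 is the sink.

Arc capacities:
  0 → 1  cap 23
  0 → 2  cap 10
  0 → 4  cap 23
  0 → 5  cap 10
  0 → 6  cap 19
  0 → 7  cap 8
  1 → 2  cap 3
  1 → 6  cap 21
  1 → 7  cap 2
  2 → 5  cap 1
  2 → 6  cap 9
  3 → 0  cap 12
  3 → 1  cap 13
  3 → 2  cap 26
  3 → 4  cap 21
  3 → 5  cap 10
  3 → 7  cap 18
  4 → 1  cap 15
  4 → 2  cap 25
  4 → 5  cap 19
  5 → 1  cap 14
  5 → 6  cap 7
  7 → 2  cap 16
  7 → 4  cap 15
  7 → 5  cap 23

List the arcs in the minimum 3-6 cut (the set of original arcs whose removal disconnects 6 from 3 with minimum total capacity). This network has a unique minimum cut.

augment #1: 3→0→6 push 12
augment #2: 3→1→6 push 13
augment #3: 3→2→6 push 9
augment #4: 3→5→6 push 7
augment #5: 3→4→1→6 push 8
max flow = 49; residual-reachable set from 3 gives S-side
cut edges (S→T): {(1,6), (2,6), (3,0), (5,6)} total cap 49

Min-cut arcs: {(1,6), (2,6), (3,0), (5,6)} (total capacity 49)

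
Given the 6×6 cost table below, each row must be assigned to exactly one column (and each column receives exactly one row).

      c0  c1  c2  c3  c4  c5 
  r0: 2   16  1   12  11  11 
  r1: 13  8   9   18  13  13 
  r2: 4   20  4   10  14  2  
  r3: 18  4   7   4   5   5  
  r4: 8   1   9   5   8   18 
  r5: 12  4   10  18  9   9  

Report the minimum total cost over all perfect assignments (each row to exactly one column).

Minimum assignment cost: 27

one of 2 optimal assignments: row0→col0 (cost 2), row1→col2 (cost 9), row2→col5 (cost 2), row3→col3 (cost 4), row4→col1 (cost 1), row5→col4 (cost 9)
total = 2 + 9 + 2 + 4 + 1 + 9 = 27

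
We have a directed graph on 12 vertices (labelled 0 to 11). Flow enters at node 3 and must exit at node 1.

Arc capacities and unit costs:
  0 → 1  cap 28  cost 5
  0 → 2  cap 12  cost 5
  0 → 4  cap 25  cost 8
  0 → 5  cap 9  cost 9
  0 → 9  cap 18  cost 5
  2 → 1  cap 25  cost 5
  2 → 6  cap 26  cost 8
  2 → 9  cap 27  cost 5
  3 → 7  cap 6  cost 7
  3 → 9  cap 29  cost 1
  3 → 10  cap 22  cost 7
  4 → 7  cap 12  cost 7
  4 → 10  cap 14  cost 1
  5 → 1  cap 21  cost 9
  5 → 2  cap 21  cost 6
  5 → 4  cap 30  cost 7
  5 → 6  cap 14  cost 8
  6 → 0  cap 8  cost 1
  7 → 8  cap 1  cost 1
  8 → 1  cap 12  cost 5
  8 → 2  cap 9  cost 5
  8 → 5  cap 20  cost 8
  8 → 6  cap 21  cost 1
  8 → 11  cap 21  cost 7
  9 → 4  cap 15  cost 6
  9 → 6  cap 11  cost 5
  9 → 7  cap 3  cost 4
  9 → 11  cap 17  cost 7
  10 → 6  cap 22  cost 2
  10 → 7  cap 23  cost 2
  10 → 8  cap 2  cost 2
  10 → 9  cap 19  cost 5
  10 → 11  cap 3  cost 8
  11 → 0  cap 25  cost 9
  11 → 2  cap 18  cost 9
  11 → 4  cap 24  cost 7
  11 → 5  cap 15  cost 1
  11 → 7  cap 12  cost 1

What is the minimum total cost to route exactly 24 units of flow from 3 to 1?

shortest-cost path #1: 3→9→7→8→1 push 1 @ unit cost 11 (adds 11)
shortest-cost path #2: 3→9→6→0→1 push 8 @ unit cost 12 (adds 96)
shortest-cost path #3: 3→10→8→1 push 2 @ unit cost 14 (adds 28)
shortest-cost path #4: 3→9→11→5→1 push 13 @ unit cost 18 (adds 234)
total cost = 369

Minimum cost for 24 units: 369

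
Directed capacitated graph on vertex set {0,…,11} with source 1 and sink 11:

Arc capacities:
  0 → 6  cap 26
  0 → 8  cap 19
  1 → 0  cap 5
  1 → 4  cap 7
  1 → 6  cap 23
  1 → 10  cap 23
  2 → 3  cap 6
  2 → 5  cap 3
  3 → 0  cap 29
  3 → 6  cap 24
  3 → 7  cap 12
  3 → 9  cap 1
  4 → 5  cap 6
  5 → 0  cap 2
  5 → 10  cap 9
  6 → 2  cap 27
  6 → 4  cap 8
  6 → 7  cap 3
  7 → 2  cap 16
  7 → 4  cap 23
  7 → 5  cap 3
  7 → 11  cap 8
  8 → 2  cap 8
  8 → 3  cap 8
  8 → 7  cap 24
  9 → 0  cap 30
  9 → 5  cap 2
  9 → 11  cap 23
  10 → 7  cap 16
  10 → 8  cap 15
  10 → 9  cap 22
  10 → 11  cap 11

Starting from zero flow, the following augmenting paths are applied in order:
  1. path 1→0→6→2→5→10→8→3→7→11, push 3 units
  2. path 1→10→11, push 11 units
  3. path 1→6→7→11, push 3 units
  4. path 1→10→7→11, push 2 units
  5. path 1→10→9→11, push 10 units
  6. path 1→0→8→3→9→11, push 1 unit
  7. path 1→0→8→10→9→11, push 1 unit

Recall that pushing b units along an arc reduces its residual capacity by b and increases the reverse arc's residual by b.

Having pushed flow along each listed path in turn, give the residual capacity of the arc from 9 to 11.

after path 1 (1→0→6→2→5→10→8→3→7→11, push 3): res(9,11)=23
after path 2 (1→10→11, push 11): res(9,11)=23
after path 3 (1→6→7→11, push 3): res(9,11)=23
after path 4 (1→10→7→11, push 2): res(9,11)=23
after path 5 (1→10→9→11, push 10): res(9,11)=13
after path 6 (1→0→8→3→9→11, push 1): res(9,11)=12
after path 7 (1→0→8→10→9→11, push 1): res(9,11)=11

Residual capacity of (9,11): 11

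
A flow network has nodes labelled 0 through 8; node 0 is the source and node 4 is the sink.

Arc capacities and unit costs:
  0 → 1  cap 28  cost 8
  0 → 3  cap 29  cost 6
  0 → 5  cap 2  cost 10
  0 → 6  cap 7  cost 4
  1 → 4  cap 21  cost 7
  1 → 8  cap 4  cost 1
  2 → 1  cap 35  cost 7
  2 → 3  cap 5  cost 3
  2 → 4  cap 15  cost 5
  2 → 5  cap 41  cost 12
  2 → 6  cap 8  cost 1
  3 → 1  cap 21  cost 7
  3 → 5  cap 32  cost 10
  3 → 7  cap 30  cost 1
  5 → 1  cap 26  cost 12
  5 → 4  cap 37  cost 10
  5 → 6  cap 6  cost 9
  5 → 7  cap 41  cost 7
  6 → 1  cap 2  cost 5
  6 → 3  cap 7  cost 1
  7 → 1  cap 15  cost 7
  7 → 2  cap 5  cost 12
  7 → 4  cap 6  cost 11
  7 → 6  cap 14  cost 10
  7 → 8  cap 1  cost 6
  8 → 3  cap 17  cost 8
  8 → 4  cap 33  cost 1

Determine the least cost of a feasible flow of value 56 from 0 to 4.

shortest-cost path #1: 0→1→8→4 push 4 @ unit cost 10 (adds 40)
shortest-cost path #2: 0→6→3→7→8→4 push 1 @ unit cost 13 (adds 13)
shortest-cost path #3: 0→1→4 push 21 @ unit cost 15 (adds 315)
shortest-cost path #4: 0→6→3→7→4 push 6 @ unit cost 17 (adds 102)
shortest-cost path #5: 0→5→4 push 2 @ unit cost 20 (adds 40)
shortest-cost path #6: 0→3→7→2→4 push 5 @ unit cost 24 (adds 120)
shortest-cost path #7: 0→3→5→4 push 17 @ unit cost 26 (adds 442)
total cost = 1072

Minimum cost for 56 units: 1072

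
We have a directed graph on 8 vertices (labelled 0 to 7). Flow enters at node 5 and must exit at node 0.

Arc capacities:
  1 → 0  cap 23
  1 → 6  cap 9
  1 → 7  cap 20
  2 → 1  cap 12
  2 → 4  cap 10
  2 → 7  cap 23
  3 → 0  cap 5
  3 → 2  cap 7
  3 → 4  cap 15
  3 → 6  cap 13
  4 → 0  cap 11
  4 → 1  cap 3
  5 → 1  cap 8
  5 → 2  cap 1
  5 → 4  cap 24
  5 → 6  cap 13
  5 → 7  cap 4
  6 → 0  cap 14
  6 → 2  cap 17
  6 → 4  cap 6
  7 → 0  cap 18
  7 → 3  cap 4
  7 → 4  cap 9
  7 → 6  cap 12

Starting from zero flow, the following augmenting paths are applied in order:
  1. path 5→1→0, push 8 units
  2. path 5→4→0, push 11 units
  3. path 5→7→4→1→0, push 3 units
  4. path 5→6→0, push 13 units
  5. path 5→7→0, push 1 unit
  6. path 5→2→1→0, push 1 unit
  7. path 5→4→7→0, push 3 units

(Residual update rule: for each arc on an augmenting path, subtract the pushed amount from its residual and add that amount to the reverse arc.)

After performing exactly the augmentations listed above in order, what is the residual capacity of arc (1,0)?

after path 1 (5→1→0, push 8): res(1,0)=15
after path 2 (5→4→0, push 11): res(1,0)=15
after path 3 (5→7→4→1→0, push 3): res(1,0)=12
after path 4 (5→6→0, push 13): res(1,0)=12
after path 5 (5→7→0, push 1): res(1,0)=12
after path 6 (5→2→1→0, push 1): res(1,0)=11
after path 7 (5→4→7→0, push 3): res(1,0)=11

Residual capacity of (1,0): 11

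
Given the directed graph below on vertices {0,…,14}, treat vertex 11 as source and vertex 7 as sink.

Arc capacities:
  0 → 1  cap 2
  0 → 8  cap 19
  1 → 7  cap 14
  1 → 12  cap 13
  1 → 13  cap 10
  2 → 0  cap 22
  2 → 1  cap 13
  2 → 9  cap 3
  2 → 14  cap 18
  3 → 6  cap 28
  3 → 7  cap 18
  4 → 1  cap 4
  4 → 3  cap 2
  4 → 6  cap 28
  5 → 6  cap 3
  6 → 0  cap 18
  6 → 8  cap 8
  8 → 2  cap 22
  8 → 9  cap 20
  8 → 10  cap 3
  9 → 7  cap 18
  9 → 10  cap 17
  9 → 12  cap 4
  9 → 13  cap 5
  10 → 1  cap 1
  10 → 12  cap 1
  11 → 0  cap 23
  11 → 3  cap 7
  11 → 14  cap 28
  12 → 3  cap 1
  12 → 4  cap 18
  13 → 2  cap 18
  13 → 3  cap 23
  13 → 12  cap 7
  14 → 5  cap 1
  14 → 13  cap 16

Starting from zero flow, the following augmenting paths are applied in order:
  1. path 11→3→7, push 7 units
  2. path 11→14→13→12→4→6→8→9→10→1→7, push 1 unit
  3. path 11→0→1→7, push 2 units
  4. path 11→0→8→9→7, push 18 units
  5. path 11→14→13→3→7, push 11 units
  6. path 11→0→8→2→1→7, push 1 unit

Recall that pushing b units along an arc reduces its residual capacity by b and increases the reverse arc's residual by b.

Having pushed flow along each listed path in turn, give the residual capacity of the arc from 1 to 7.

Residual capacity of (1,7): 10

after path 1 (11→3→7, push 7): res(1,7)=14
after path 2 (11→14→13→12→4→6→8→9→10→1→7, push 1): res(1,7)=13
after path 3 (11→0→1→7, push 2): res(1,7)=11
after path 4 (11→0→8→9→7, push 18): res(1,7)=11
after path 5 (11→14→13→3→7, push 11): res(1,7)=11
after path 6 (11→0→8→2→1→7, push 1): res(1,7)=10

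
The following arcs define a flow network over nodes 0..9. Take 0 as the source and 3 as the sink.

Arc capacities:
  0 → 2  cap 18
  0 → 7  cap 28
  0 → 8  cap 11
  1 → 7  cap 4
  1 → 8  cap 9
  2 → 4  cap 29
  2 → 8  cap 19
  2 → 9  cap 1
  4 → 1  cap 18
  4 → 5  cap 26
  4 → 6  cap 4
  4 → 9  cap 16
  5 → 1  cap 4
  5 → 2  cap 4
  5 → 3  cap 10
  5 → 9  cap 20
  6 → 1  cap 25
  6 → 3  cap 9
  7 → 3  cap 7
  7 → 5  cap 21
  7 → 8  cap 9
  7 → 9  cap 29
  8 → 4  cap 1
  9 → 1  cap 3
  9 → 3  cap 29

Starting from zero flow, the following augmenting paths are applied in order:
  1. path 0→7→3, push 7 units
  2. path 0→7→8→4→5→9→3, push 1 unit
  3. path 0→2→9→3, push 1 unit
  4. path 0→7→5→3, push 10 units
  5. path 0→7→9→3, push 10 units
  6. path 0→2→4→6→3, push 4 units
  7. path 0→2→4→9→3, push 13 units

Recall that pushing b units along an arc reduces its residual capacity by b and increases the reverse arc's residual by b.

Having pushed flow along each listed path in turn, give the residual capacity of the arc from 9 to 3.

Residual capacity of (9,3): 4

after path 1 (0→7→3, push 7): res(9,3)=29
after path 2 (0→7→8→4→5→9→3, push 1): res(9,3)=28
after path 3 (0→2→9→3, push 1): res(9,3)=27
after path 4 (0→7→5→3, push 10): res(9,3)=27
after path 5 (0→7→9→3, push 10): res(9,3)=17
after path 6 (0→2→4→6→3, push 4): res(9,3)=17
after path 7 (0→2→4→9→3, push 13): res(9,3)=4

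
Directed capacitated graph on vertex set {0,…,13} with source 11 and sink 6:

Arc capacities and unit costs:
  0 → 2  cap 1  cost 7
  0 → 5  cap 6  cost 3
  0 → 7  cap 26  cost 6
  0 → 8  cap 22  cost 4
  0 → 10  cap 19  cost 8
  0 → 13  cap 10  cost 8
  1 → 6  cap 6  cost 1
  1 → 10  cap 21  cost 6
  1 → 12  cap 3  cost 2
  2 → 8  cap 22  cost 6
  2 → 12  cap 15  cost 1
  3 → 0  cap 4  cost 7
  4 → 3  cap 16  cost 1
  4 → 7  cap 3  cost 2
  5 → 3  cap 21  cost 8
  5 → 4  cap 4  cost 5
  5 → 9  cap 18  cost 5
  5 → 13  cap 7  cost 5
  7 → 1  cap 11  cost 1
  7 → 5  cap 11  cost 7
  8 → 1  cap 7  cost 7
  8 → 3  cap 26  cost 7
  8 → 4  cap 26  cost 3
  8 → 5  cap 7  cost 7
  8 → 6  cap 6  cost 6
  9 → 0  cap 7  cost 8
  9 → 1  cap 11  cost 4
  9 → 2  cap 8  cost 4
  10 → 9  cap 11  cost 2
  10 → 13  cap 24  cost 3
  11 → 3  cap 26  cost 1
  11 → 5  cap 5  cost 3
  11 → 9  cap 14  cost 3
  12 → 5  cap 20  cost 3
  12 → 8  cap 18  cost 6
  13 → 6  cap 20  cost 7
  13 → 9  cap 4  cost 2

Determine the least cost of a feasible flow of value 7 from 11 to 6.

Minimum cost for 7 units: 63

shortest-cost path #1: 11→9→1→6 push 6 @ unit cost 8 (adds 48)
shortest-cost path #2: 11→5→13→6 push 1 @ unit cost 15 (adds 15)
total cost = 63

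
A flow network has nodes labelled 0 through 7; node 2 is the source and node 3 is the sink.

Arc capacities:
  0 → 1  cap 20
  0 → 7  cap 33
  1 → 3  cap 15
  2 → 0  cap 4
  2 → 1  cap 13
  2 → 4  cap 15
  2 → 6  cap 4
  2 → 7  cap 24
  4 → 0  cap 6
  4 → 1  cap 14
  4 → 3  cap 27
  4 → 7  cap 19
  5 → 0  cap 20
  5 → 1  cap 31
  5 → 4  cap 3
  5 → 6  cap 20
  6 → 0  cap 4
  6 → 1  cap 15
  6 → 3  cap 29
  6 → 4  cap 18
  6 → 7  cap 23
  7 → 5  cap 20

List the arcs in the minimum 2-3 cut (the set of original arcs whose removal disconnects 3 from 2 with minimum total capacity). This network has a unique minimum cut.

augment #1: 2→1→3 push 13
augment #2: 2→4→3 push 15
augment #3: 2→6→3 push 4
augment #4: 2→0→1→3 push 2
augment #5: 2→7→5→4→3 push 3
augment #6: 2→7→5→6→3 push 17
max flow = 54; residual-reachable set from 2 gives S-side
cut edges (S→T): {(1,3), (2,4), (2,6), (7,5)} total cap 54

Min-cut arcs: {(1,3), (2,4), (2,6), (7,5)} (total capacity 54)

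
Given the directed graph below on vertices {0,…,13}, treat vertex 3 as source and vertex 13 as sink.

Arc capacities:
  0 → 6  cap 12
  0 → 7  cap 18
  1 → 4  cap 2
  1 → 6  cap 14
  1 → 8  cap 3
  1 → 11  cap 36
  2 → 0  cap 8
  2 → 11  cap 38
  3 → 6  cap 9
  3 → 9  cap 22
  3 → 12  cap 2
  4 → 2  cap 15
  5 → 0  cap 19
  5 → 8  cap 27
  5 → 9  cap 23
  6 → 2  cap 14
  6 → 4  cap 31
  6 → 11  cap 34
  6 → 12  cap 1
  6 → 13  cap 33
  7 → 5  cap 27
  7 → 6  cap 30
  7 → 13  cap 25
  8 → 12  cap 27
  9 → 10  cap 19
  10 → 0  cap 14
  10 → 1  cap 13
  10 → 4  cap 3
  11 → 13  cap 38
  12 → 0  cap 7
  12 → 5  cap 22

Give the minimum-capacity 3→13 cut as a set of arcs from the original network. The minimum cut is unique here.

Min-cut arcs: {(3,6), (3,12), (9,10)} (total capacity 30)

augment #1: 3→6→13 push 9
augment #2: 3→12→0→6→13 push 2
augment #3: 3→9→10→0→6→13 push 10
augment #4: 3→9→10→0→7→13 push 4
augment #5: 3→9→10→1→6→13 push 5
max flow = 30; residual-reachable set from 3 gives S-side
cut edges (S→T): {(3,6), (3,12), (9,10)} total cap 30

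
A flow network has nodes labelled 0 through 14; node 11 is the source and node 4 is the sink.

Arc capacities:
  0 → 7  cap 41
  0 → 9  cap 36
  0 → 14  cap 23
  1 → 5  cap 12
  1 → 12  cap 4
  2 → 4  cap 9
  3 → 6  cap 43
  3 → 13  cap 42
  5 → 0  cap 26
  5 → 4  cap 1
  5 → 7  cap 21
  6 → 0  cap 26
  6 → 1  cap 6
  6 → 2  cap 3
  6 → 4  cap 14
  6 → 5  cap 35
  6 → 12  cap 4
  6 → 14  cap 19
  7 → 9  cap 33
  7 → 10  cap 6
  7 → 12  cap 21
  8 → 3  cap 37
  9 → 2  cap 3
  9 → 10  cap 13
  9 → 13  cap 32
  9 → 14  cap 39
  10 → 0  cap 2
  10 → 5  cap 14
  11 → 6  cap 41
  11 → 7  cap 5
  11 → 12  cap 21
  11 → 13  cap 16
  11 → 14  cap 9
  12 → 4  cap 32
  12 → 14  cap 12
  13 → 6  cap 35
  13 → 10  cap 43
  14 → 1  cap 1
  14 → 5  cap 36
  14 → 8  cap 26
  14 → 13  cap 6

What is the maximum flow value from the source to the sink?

augment #1: 11→6→4 bottleneck 14, total now 14
augment #2: 11→12→4 bottleneck 21, total now 35
augment #3: 11→6→2→4 bottleneck 3, total now 38
augment #4: 11→6→5→4 bottleneck 1, total now 39
augment #5: 11→6→12→4 bottleneck 4, total now 43
augment #6: 11→7→12→4 bottleneck 5, total now 48
augment #7: 11→6→1→12→4 bottleneck 2, total now 50
augment #8: 11→6→0→9→2→4 bottleneck 3, total now 53

Maximum flow value: 53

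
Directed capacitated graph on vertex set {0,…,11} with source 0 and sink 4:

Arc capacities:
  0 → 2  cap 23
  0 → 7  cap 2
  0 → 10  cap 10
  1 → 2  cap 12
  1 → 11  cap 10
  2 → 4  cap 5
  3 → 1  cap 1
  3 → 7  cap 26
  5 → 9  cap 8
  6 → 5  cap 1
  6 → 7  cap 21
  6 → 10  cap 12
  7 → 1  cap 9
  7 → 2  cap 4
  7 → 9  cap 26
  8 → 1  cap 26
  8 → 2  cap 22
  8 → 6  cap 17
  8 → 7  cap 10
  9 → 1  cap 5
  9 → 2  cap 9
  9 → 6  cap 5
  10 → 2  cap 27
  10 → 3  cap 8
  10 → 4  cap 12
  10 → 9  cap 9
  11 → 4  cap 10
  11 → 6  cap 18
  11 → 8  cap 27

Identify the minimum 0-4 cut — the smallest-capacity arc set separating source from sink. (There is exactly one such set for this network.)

augment #1: 0→2→4 push 5
augment #2: 0→10→4 push 10
augment #3: 0→7→1→11→4 push 2
max flow = 17; residual-reachable set from 0 gives S-side
cut edges (S→T): {(0,7), (0,10), (2,4)} total cap 17

Min-cut arcs: {(0,7), (0,10), (2,4)} (total capacity 17)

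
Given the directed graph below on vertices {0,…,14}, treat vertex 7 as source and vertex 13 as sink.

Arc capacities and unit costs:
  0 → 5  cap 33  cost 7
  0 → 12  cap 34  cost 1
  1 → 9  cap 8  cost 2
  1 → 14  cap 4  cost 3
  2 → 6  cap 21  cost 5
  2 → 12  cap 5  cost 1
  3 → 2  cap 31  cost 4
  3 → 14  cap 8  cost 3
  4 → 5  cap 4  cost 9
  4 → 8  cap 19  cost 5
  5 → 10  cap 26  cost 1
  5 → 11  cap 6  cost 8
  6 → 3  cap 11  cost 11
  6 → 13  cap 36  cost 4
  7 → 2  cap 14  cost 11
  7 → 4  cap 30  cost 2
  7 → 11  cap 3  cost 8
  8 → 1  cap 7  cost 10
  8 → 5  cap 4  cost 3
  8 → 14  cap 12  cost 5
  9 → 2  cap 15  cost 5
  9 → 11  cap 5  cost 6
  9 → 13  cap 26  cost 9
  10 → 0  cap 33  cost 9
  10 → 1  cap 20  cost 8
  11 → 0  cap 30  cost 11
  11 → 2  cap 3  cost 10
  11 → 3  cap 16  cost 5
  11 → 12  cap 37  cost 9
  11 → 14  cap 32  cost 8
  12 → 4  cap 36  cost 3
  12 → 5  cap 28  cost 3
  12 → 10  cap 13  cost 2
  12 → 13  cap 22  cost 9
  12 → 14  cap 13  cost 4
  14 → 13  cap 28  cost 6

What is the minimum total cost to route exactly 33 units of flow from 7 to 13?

Minimum cost for 33 units: 666

shortest-cost path #1: 7→4→8→14→13 push 12 @ unit cost 18 (adds 216)
shortest-cost path #2: 7→2→6→13 push 14 @ unit cost 20 (adds 280)
shortest-cost path #3: 7→11→14→13 push 3 @ unit cost 22 (adds 66)
shortest-cost path #4: 7→4→8→1→14→13 push 4 @ unit cost 26 (adds 104)
total cost = 666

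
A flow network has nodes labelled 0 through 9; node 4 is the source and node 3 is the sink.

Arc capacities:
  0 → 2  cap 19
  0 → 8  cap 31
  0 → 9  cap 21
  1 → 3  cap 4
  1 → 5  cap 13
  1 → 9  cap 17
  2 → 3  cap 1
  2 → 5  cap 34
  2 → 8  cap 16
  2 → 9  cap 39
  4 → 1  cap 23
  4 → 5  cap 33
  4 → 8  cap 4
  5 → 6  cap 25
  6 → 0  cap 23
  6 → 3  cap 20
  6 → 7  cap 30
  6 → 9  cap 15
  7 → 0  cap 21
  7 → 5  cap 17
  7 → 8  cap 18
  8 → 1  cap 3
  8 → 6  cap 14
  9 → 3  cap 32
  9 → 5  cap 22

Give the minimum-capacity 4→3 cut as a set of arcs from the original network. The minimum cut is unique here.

augment #1: 4→1→3 push 4
augment #2: 4→1→9→3 push 17
augment #3: 4→5→6→3 push 20
augment #4: 4→5→6→9→3 push 5
augment #5: 4→8→6→9→3 push 4
max flow = 50; residual-reachable set from 4 gives S-side
cut edges (S→T): {(1,3), (1,9), (4,8), (5,6)} total cap 50

Min-cut arcs: {(1,3), (1,9), (4,8), (5,6)} (total capacity 50)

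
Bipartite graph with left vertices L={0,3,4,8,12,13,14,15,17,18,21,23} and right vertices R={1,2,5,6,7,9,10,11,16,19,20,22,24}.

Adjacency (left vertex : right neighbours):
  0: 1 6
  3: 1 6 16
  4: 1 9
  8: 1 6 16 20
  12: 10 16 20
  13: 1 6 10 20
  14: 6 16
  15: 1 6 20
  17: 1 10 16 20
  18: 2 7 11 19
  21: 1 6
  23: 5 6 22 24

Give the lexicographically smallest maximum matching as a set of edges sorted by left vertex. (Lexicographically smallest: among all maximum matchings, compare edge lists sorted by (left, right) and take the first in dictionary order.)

|M| = 8 (so the lex-smallest maximum matching has 8 edges)
process left vertices in ascending order; for each, take the smallest-labelled available neighbour that still permits 8 edges overall, or leave it unmatched if none does
lex-smallest matching: {0-1, 3-6, 4-9, 8-16, 12-10, 13-20, 18-2, 23-5}

Lex-smallest maximum matching: {(0,1), (3,6), (4,9), (8,16), (12,10), (13,20), (18,2), (23,5)}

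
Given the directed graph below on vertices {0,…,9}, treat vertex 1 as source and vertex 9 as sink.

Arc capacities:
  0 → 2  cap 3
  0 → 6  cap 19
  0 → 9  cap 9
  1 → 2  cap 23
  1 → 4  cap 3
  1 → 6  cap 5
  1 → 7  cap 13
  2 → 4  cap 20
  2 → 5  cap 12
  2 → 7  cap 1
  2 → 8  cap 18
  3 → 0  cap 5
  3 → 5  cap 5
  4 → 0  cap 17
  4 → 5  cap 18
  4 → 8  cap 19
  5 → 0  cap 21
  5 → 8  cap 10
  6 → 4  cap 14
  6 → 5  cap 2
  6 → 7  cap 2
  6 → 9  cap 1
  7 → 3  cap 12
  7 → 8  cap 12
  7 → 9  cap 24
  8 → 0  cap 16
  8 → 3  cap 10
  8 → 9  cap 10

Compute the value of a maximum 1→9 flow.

Maximum flow value: 36

augment #1: 1→6→9 bottleneck 1, total now 1
augment #2: 1→7→9 bottleneck 13, total now 14
augment #3: 1→2→7→9 bottleneck 1, total now 15
augment #4: 1→2→8→9 bottleneck 10, total now 25
augment #5: 1→4→0→9 bottleneck 3, total now 28
augment #6: 1→6→7→9 bottleneck 2, total now 30
augment #7: 1→2→4→0→9 bottleneck 6, total now 36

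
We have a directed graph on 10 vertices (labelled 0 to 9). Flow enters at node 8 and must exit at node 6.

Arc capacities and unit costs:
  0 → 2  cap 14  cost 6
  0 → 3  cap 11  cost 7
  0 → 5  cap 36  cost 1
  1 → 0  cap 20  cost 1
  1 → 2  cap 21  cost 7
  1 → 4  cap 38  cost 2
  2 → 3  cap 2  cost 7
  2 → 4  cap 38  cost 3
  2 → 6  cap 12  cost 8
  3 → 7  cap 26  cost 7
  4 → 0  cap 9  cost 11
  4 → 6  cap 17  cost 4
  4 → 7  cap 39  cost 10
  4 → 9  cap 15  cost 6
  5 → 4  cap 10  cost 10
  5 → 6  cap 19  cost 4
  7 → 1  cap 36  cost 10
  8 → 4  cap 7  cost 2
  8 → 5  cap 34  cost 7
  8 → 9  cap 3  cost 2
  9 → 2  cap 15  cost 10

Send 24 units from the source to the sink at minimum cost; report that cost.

Minimum cost for 24 units: 229

shortest-cost path #1: 8→4→6 push 7 @ unit cost 6 (adds 42)
shortest-cost path #2: 8→5→6 push 17 @ unit cost 11 (adds 187)
total cost = 229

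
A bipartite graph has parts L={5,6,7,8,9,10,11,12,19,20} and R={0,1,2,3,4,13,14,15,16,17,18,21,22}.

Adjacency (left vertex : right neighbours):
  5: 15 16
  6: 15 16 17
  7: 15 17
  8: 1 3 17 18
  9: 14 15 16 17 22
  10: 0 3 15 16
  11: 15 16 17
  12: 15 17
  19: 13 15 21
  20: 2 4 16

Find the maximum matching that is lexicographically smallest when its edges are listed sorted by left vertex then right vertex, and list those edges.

Lex-smallest maximum matching: {(5,15), (6,16), (7,17), (8,1), (9,14), (10,0), (19,13), (20,2)}

|M| = 8 (so the lex-smallest maximum matching has 8 edges)
process left vertices in ascending order; for each, take the smallest-labelled available neighbour that still permits 8 edges overall, or leave it unmatched if none does
lex-smallest matching: {5-15, 6-16, 7-17, 8-1, 9-14, 10-0, 19-13, 20-2}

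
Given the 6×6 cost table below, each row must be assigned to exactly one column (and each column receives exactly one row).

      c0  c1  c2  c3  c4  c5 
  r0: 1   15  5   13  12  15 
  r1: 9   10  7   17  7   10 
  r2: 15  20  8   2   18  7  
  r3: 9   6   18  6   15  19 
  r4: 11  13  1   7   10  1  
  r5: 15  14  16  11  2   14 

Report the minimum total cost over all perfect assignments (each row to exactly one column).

optimal assignment: row0→col0 (cost 1), row1→col2 (cost 7), row2→col3 (cost 2), row3→col1 (cost 6), row4→col5 (cost 1), row5→col4 (cost 2)
total = 1 + 7 + 2 + 6 + 1 + 2 = 19

Minimum assignment cost: 19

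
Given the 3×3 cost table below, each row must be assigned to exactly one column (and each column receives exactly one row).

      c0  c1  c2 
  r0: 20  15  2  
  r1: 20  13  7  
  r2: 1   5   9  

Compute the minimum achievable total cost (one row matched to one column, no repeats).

Minimum assignment cost: 16

optimal assignment: row0→col2 (cost 2), row1→col1 (cost 13), row2→col0 (cost 1)
total = 2 + 13 + 1 = 16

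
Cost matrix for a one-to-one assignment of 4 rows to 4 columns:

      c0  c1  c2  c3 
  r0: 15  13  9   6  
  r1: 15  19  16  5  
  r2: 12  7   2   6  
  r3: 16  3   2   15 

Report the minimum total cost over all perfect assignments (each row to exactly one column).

Minimum assignment cost: 25

optimal assignment: row0→col0 (cost 15), row1→col3 (cost 5), row2→col2 (cost 2), row3→col1 (cost 3)
total = 15 + 5 + 2 + 3 = 25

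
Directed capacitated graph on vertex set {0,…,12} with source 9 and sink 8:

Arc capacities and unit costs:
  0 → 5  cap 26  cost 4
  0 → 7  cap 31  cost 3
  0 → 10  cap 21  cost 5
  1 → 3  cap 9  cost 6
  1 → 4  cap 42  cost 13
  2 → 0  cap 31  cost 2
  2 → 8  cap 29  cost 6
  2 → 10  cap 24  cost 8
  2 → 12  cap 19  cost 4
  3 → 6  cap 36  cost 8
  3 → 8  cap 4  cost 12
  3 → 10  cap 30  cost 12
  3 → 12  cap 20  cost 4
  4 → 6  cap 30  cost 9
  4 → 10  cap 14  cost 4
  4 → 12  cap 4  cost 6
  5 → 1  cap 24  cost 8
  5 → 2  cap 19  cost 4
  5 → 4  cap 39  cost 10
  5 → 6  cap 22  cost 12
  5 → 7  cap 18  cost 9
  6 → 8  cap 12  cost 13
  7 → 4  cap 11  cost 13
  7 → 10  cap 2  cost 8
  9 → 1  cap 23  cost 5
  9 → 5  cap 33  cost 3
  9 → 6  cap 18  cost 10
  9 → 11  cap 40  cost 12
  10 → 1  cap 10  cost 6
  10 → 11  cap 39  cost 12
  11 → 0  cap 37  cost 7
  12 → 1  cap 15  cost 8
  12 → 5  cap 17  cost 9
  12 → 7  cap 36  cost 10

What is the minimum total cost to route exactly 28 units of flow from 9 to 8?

shortest-cost path #1: 9→5→2→8 push 19 @ unit cost 13 (adds 247)
shortest-cost path #2: 9→1→3→8 push 4 @ unit cost 23 (adds 92)
shortest-cost path #3: 9→6→8 push 5 @ unit cost 23 (adds 115)
total cost = 454

Minimum cost for 28 units: 454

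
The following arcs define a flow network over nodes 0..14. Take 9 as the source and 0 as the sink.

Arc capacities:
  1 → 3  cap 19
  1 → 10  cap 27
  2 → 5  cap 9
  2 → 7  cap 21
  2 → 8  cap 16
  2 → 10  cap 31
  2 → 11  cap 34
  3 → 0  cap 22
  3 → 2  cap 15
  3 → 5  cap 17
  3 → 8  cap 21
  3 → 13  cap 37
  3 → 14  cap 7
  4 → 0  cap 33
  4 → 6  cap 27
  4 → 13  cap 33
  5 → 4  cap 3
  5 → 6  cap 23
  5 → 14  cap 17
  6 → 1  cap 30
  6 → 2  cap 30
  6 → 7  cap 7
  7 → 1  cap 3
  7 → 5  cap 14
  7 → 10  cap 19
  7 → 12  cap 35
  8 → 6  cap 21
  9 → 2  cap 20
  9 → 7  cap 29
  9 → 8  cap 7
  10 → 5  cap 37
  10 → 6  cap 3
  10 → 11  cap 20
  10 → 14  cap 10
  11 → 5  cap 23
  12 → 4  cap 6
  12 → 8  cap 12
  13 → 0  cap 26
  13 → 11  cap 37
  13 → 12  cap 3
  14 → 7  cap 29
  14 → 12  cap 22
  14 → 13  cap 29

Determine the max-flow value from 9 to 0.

augment #1: 9→2→5→4→0 bottleneck 3, total now 3
augment #2: 9→7→1→3→0 bottleneck 3, total now 6
augment #3: 9→7→12→4→0 bottleneck 6, total now 12
augment #4: 9→2→5→14→13→0 bottleneck 6, total now 18
augment #5: 9→2→10→14→13→0 bottleneck 10, total now 28
augment #6: 9→7→5→14→13→0 bottleneck 10, total now 38
augment #7: 9→8→6→1→3→0 bottleneck 7, total now 45
augment #8: 9→2→8→6→1→3→0 bottleneck 1, total now 46
augment #9: 9→7→5→6→1→3→0 bottleneck 4, total now 50
augment #10: 9→7→10→6→1→3→0 bottleneck 3, total now 53
augment #11: 9→7→10→5→6→1→3→0 bottleneck 1, total now 54

Maximum flow value: 54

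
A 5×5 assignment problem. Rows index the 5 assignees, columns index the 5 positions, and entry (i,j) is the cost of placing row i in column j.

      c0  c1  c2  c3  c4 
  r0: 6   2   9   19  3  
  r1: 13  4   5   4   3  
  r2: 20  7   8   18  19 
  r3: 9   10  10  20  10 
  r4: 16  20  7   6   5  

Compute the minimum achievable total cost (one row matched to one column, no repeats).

one of 2 optimal assignments: row0→col1 (cost 2), row1→col3 (cost 4), row2→col2 (cost 8), row3→col0 (cost 9), row4→col4 (cost 5)
total = 2 + 4 + 8 + 9 + 5 = 28

Minimum assignment cost: 28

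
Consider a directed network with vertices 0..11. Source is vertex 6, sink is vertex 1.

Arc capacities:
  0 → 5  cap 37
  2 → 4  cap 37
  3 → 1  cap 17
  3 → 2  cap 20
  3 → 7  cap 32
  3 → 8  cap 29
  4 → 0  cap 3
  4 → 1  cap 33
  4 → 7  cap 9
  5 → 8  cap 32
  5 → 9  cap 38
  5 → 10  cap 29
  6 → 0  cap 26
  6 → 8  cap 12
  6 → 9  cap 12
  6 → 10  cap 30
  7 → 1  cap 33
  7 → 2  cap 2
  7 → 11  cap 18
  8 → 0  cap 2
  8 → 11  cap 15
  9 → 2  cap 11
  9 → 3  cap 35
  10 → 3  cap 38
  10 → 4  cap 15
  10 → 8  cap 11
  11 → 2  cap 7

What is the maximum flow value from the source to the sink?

Maximum flow value: 77

augment #1: 6→9→3→1 bottleneck 12, total now 12
augment #2: 6→10→3→1 bottleneck 5, total now 17
augment #3: 6→10→4→1 bottleneck 15, total now 32
augment #4: 6→10→3→7→1 bottleneck 10, total now 42
augment #5: 6→8→11→2→4→1 bottleneck 7, total now 49
augment #6: 6→0→5→9→2→4→1 bottleneck 11, total now 60
augment #7: 6→0→5→9→3→7→1 bottleneck 15, total now 75
augment #8: 6→8→0→5→9→3→7→1 bottleneck 2, total now 77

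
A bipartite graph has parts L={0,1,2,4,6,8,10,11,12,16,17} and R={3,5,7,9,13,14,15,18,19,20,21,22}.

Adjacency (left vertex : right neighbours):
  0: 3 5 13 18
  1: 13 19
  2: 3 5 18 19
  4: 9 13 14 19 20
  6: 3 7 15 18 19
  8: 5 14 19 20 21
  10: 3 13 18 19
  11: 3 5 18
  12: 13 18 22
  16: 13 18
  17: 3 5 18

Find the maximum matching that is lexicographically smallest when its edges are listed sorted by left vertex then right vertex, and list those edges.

|M| = 9 (so the lex-smallest maximum matching has 9 edges)
process left vertices in ascending order; for each, take the smallest-labelled available neighbour that still permits 9 edges overall, or leave it unmatched if none does
lex-smallest matching: {0-3, 1-13, 2-5, 4-9, 6-7, 8-14, 10-19, 11-18, 12-22}

Lex-smallest maximum matching: {(0,3), (1,13), (2,5), (4,9), (6,7), (8,14), (10,19), (11,18), (12,22)}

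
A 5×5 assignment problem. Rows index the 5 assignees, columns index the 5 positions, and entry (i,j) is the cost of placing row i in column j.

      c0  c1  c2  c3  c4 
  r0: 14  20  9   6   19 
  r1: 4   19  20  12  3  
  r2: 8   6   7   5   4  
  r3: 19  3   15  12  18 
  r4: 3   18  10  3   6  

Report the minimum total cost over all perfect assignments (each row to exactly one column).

Minimum assignment cost: 22

optimal assignment: row0→col3 (cost 6), row1→col4 (cost 3), row2→col2 (cost 7), row3→col1 (cost 3), row4→col0 (cost 3)
total = 6 + 3 + 7 + 3 + 3 = 22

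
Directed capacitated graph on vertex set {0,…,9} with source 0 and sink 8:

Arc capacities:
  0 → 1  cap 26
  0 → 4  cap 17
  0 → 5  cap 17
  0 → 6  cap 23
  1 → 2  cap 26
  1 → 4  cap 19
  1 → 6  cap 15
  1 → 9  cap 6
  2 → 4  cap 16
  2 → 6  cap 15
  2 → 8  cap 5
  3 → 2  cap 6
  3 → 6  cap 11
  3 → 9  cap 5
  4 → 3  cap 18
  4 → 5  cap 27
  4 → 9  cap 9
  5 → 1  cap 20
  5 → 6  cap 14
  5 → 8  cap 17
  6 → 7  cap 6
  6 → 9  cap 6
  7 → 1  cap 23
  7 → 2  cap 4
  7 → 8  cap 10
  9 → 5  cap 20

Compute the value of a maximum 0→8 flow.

augment #1: 0→5→8 bottleneck 17, total now 17
augment #2: 0→1→2→8 bottleneck 5, total now 22
augment #3: 0→6→7→8 bottleneck 6, total now 28

Maximum flow value: 28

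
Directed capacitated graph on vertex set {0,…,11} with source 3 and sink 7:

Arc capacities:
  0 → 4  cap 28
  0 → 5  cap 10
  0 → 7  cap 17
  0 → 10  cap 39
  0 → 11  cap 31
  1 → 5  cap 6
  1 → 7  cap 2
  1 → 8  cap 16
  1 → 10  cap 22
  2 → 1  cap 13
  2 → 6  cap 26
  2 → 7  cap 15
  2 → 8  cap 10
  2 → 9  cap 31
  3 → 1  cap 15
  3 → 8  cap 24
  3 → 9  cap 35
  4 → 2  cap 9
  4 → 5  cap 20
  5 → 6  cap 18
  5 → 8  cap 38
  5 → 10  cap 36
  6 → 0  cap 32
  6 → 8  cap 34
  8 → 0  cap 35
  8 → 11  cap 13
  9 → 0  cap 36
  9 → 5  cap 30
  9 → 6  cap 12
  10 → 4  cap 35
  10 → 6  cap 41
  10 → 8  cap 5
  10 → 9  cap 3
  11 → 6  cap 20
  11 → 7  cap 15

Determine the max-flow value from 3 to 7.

Maximum flow value: 43

augment #1: 3→1→7 bottleneck 2, total now 2
augment #2: 3→8→0→7 bottleneck 17, total now 19
augment #3: 3→8→11→7 bottleneck 7, total now 26
augment #4: 3→1→8→11→7 bottleneck 6, total now 32
augment #5: 3→9→0→11→7 bottleneck 2, total now 34
augment #6: 3→1→10→4→2→7 bottleneck 7, total now 41
augment #7: 3→9→0→4→2→7 bottleneck 2, total now 43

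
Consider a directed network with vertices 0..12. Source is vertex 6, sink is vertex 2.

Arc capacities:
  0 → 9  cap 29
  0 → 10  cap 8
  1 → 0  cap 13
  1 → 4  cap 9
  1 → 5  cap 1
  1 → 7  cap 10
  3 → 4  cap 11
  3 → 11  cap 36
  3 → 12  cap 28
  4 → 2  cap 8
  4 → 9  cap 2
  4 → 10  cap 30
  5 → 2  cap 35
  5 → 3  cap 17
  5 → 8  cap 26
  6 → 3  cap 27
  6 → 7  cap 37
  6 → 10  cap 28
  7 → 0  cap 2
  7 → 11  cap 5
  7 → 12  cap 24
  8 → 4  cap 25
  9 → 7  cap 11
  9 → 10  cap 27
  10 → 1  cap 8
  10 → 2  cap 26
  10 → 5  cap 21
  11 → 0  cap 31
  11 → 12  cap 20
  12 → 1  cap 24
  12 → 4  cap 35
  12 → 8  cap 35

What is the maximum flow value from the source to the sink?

Maximum flow value: 56

augment #1: 6→10→2 bottleneck 26, total now 26
augment #2: 6→3→4→2 bottleneck 8, total now 34
augment #3: 6→10→5→2 bottleneck 2, total now 36
augment #4: 6→3→4→10→5→2 bottleneck 3, total now 39
augment #5: 6→3→12→1→5→2 bottleneck 1, total now 40
augment #6: 6→7→0→10→5→2 bottleneck 2, total now 42
augment #7: 6→3→11→0→10→5→2 bottleneck 6, total now 48
augment #8: 6→3→12→4→10→5→2 bottleneck 8, total now 56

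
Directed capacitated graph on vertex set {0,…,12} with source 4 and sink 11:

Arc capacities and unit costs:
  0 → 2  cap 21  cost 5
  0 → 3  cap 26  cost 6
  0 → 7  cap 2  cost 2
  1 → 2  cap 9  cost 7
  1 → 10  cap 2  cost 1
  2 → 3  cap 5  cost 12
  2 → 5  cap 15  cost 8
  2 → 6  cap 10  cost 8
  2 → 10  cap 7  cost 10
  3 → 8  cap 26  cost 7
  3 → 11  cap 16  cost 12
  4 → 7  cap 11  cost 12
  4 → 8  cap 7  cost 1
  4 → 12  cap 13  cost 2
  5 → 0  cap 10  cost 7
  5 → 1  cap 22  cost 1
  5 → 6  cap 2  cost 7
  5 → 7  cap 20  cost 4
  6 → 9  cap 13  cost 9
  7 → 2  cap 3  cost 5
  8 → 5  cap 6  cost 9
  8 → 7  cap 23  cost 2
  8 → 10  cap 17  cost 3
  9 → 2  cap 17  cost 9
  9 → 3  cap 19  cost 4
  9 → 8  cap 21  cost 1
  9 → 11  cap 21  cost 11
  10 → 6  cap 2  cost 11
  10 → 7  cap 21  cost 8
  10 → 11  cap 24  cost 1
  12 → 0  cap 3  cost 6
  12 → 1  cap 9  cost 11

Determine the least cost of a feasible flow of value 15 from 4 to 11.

shortest-cost path #1: 4→8→10→11 push 7 @ unit cost 5 (adds 35)
shortest-cost path #2: 4→12→1→10→11 push 2 @ unit cost 15 (adds 30)
shortest-cost path #3: 4→12→0→2→10→11 push 3 @ unit cost 24 (adds 72)
shortest-cost path #4: 4→7→2→10→11 push 3 @ unit cost 28 (adds 84)
total cost = 221

Minimum cost for 15 units: 221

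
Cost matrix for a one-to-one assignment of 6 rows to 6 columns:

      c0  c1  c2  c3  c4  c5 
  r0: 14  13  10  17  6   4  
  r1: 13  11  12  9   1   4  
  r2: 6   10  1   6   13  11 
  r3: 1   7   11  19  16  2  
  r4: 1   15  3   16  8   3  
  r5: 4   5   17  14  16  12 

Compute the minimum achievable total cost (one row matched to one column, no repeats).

optimal assignment: row0→col5 (cost 4), row1→col4 (cost 1), row2→col3 (cost 6), row3→col0 (cost 1), row4→col2 (cost 3), row5→col1 (cost 5)
total = 4 + 1 + 6 + 1 + 3 + 5 = 20

Minimum assignment cost: 20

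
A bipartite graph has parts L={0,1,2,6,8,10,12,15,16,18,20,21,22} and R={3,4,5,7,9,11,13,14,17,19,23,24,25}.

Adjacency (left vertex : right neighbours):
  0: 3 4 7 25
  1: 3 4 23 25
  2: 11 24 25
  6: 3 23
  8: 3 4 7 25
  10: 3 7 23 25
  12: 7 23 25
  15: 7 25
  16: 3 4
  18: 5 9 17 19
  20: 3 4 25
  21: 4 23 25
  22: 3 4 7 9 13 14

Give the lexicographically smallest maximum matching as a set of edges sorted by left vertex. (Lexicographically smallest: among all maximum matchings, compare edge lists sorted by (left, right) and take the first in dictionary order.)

|M| = 8 (so the lex-smallest maximum matching has 8 edges)
process left vertices in ascending order; for each, take the smallest-labelled available neighbour that still permits 8 edges overall, or leave it unmatched if none does
lex-smallest matching: {0-3, 1-4, 2-11, 6-23, 8-7, 10-25, 18-5, 22-9}

Lex-smallest maximum matching: {(0,3), (1,4), (2,11), (6,23), (8,7), (10,25), (18,5), (22,9)}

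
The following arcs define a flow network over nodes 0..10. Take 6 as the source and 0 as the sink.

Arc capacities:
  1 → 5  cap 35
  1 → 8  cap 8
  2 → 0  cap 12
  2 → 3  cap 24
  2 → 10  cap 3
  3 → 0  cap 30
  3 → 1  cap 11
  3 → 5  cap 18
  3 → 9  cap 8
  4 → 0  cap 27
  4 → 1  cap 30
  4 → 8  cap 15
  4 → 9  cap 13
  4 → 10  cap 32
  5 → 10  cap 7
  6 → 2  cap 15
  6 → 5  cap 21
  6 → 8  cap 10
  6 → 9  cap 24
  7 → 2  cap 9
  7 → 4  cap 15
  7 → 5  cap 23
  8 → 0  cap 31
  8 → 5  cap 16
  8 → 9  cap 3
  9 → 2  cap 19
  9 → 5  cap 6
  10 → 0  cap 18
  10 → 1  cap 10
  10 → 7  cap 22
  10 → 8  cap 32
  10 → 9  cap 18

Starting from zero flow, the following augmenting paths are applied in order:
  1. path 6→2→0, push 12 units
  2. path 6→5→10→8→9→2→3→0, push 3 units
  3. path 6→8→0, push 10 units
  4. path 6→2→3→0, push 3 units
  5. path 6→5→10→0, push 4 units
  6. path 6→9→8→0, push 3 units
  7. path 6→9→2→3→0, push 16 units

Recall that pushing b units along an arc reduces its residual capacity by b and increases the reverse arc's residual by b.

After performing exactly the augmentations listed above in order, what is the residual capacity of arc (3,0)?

after path 1 (6→2→0, push 12): res(3,0)=30
after path 2 (6→5→10→8→9→2→3→0, push 3): res(3,0)=27
after path 3 (6→8→0, push 10): res(3,0)=27
after path 4 (6→2→3→0, push 3): res(3,0)=24
after path 5 (6→5→10→0, push 4): res(3,0)=24
after path 6 (6→9→8→0, push 3): res(3,0)=24
after path 7 (6→9→2→3→0, push 16): res(3,0)=8

Residual capacity of (3,0): 8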